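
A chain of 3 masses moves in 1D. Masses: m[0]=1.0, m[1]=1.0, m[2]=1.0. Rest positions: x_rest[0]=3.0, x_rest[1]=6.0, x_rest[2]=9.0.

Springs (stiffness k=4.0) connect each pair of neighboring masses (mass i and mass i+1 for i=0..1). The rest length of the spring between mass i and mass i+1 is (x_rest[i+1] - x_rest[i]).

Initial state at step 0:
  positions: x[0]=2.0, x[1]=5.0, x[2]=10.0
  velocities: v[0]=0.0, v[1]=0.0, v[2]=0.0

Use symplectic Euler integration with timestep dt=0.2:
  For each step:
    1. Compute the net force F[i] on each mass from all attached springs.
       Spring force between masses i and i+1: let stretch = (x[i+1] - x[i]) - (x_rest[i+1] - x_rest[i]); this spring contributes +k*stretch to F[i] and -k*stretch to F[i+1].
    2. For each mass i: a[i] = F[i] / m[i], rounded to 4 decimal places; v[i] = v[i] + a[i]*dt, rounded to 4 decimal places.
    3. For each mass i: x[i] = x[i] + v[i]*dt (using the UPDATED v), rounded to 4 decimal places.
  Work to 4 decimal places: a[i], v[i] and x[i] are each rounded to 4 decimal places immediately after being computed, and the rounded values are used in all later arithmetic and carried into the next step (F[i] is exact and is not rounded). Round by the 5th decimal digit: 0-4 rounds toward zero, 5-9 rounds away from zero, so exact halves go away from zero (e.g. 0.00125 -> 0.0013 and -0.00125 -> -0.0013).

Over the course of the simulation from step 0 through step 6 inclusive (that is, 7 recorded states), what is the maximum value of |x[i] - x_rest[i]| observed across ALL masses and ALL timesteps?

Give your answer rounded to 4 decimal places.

Step 0: x=[2.0000 5.0000 10.0000] v=[0.0000 0.0000 0.0000]
Step 1: x=[2.0000 5.3200 9.6800] v=[0.0000 1.6000 -1.6000]
Step 2: x=[2.0512 5.8064 9.1424] v=[0.2560 2.4320 -2.6880]
Step 3: x=[2.2232 6.2257 8.5510] v=[0.8602 2.0966 -2.9568]
Step 4: x=[2.5556 6.3767 8.0676] v=[1.6622 0.7548 -2.4170]
Step 5: x=[3.0194 6.1868 7.7937] v=[2.3191 -0.9494 -1.3697]
Step 6: x=[3.5100 5.7472 7.7427] v=[2.4530 -2.1978 -0.2552]
Max displacement = 1.2573

Answer: 1.2573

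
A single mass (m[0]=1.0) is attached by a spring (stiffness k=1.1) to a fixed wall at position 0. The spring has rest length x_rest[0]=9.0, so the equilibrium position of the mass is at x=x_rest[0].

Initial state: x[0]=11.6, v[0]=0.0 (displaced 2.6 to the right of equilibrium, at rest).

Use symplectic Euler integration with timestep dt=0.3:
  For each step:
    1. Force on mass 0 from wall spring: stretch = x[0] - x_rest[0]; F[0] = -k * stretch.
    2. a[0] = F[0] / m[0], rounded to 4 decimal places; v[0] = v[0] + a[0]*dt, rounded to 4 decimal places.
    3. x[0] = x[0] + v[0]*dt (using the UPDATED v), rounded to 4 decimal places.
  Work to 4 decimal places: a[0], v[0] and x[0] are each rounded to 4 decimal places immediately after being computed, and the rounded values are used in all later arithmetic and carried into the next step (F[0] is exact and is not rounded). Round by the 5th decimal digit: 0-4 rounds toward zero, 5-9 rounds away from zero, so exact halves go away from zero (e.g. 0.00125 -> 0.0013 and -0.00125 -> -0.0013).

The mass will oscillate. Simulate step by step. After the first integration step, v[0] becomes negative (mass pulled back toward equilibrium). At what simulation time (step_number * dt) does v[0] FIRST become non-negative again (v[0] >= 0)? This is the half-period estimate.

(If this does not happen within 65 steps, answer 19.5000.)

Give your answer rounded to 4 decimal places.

Step 0: x=[11.6000] v=[0.0000]
Step 1: x=[11.3426] v=[-0.8580]
Step 2: x=[10.8533] v=[-1.6311]
Step 3: x=[10.1805] v=[-2.2427]
Step 4: x=[9.3908] v=[-2.6323]
Step 5: x=[8.5624] v=[-2.7613]
Step 6: x=[7.7773] v=[-2.6169]
Step 7: x=[7.1133] v=[-2.2134]
Step 8: x=[6.6361] v=[-1.5908]
Step 9: x=[6.3929] v=[-0.8107]
Step 10: x=[6.4078] v=[0.0496]
First v>=0 after going negative at step 10, time=3.0000

Answer: 3.0000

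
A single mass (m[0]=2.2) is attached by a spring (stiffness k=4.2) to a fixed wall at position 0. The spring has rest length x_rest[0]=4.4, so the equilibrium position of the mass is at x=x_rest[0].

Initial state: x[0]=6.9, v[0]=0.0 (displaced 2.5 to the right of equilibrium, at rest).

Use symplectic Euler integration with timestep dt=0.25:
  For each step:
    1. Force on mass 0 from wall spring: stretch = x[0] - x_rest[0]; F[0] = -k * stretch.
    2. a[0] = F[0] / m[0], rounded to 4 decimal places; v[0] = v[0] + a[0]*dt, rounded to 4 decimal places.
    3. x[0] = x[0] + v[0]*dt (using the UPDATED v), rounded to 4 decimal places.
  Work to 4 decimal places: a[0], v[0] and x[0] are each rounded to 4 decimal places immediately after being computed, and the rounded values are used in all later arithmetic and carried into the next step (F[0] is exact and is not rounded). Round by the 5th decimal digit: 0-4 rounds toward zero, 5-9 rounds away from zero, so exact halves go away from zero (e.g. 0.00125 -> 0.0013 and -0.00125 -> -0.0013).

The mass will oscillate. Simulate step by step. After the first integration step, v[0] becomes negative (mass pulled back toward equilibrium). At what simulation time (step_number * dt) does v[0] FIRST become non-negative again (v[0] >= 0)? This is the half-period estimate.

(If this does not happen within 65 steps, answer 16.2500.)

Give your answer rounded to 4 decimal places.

Answer: 2.5000

Derivation:
Step 0: x=[6.9000] v=[0.0000]
Step 1: x=[6.6017] v=[-1.1932]
Step 2: x=[6.0407] v=[-2.2440]
Step 3: x=[5.2839] v=[-3.0271]
Step 4: x=[4.4217] v=[-3.4490]
Step 5: x=[3.5569] v=[-3.4594]
Step 6: x=[2.7927] v=[-3.0570]
Step 7: x=[2.2202] v=[-2.2899]
Step 8: x=[1.9078] v=[-1.2496]
Step 9: x=[1.8928] v=[-0.0602]
Step 10: x=[2.1769] v=[1.1364]
First v>=0 after going negative at step 10, time=2.5000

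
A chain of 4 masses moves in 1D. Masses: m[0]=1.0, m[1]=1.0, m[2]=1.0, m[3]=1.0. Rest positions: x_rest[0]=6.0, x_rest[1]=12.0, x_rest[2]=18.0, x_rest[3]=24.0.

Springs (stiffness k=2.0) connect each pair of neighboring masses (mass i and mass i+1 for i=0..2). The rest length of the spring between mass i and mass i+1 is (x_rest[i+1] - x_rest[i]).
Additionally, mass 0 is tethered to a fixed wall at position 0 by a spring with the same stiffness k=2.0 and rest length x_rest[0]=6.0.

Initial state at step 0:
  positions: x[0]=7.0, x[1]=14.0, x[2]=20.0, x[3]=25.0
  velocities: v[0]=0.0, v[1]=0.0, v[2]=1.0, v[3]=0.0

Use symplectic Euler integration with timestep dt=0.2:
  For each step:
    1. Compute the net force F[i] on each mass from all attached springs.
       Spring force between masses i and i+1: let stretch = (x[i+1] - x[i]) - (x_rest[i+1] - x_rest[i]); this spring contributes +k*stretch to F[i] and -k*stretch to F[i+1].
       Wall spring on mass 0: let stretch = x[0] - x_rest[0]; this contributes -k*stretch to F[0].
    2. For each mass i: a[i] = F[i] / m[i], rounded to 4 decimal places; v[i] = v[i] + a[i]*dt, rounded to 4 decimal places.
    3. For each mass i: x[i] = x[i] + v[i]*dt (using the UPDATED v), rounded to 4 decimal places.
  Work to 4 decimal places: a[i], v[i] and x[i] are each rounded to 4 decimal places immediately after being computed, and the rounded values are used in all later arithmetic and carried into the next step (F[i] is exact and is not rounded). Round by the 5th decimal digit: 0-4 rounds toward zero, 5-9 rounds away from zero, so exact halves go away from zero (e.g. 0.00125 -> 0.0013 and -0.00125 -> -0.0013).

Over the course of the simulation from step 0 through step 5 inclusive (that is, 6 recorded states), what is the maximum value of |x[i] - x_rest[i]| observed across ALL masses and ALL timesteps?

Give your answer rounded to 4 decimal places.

Answer: 2.1408

Derivation:
Step 0: x=[7.0000 14.0000 20.0000 25.0000] v=[0.0000 0.0000 1.0000 0.0000]
Step 1: x=[7.0000 13.9200 20.1200 25.0800] v=[0.0000 -0.4000 0.6000 0.4000]
Step 2: x=[6.9936 13.7824 20.1408 25.2432] v=[-0.0320 -0.6880 0.1040 0.8160]
Step 3: x=[6.9708 13.6104 20.0611 25.4782] v=[-0.1139 -0.8602 -0.3984 1.1750]
Step 4: x=[6.9215 13.4232 19.8987 25.7598] v=[-0.2464 -0.9358 -0.8118 1.4082]
Step 5: x=[6.8386 13.2339 19.6872 26.0526] v=[-0.4143 -0.9463 -1.0576 1.4638]
Max displacement = 2.1408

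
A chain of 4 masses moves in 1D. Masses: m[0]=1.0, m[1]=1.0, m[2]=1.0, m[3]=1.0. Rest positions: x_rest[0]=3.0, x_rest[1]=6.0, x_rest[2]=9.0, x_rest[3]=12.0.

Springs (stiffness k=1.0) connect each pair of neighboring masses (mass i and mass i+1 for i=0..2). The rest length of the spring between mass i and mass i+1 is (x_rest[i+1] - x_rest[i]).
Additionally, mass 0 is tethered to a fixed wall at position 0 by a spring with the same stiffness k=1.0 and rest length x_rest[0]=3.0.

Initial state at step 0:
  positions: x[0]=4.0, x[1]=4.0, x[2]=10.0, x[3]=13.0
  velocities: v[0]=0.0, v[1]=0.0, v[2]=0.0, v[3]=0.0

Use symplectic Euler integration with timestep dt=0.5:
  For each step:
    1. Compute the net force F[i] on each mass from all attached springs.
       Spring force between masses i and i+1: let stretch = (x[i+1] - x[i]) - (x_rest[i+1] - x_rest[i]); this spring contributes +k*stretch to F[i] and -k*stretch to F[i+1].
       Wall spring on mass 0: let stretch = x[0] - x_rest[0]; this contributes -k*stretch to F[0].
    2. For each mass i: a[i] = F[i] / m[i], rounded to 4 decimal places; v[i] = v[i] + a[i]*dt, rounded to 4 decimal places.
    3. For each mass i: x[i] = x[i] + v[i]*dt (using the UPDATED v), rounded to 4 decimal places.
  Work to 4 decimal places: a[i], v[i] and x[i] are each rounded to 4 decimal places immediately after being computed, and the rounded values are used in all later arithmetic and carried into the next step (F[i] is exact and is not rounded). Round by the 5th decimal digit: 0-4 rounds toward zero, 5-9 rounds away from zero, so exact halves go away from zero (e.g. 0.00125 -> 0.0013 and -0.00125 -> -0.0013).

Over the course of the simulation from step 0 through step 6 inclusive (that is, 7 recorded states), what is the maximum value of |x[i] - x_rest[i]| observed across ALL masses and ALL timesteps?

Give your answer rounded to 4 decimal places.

Answer: 2.0625

Derivation:
Step 0: x=[4.0000 4.0000 10.0000 13.0000] v=[0.0000 0.0000 0.0000 0.0000]
Step 1: x=[3.0000 5.5000 9.2500 13.0000] v=[-2.0000 3.0000 -1.5000 0.0000]
Step 2: x=[1.8750 7.3125 8.5000 12.8125] v=[-2.2500 3.6250 -1.5000 -0.3750]
Step 3: x=[1.6406 8.0625 8.5313 12.2969] v=[-0.4688 1.5000 0.0625 -1.0313]
Step 4: x=[2.6016 7.3242 9.3868 11.5899] v=[1.9219 -1.4766 1.7109 -1.4141]
Step 5: x=[4.0928 5.9209 10.2774 11.0821] v=[2.9824 -2.8066 1.7812 -1.0157]
Step 6: x=[5.0179 5.1497 10.2801 11.1231] v=[1.8501 -1.5424 0.0053 0.0820]
Max displacement = 2.0625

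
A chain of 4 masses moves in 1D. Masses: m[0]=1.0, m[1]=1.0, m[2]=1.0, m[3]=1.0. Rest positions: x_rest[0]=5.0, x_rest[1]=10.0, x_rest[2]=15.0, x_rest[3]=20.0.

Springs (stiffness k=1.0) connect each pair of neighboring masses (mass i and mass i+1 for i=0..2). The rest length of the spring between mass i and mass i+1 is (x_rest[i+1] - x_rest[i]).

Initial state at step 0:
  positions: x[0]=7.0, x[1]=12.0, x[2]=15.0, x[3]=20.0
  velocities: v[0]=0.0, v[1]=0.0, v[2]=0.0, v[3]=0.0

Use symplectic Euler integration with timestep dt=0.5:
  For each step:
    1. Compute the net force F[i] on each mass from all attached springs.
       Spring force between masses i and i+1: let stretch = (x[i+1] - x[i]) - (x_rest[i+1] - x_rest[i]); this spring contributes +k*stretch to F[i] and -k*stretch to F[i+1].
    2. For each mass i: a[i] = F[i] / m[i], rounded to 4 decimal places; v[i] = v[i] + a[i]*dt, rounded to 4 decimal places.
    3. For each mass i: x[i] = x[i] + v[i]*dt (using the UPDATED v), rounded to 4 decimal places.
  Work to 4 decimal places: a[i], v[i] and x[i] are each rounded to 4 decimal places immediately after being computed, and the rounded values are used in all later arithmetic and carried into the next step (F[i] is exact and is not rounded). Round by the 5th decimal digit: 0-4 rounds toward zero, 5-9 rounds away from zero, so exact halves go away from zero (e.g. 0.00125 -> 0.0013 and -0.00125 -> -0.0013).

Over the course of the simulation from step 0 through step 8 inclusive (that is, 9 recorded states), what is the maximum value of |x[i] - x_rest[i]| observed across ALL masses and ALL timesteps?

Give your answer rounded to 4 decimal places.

Step 0: x=[7.0000 12.0000 15.0000 20.0000] v=[0.0000 0.0000 0.0000 0.0000]
Step 1: x=[7.0000 11.5000 15.5000 20.0000] v=[0.0000 -1.0000 1.0000 0.0000]
Step 2: x=[6.8750 10.8750 16.1250 20.1250] v=[-0.2500 -1.2500 1.2500 0.2500]
Step 3: x=[6.5000 10.5625 16.4375 20.5000] v=[-0.7500 -0.6250 0.6250 0.7500]
Step 4: x=[5.8906 10.7032 16.2969 21.1094] v=[-1.2188 0.2813 -0.2813 1.2188]
Step 5: x=[5.2344 11.0392 15.9610 21.7657] v=[-1.3125 0.6719 -0.6719 1.3126]
Step 6: x=[4.7794 11.1544 15.8458 22.2209] v=[-0.9101 0.2304 -0.2305 0.9103]
Step 7: x=[4.6681 10.8487 16.1515 22.3323] v=[-0.2226 -0.6114 0.6114 0.2228]
Step 8: x=[4.8520 10.3236 16.6767 22.1485] v=[0.3677 -1.0503 1.0504 -0.3676]
Max displacement = 2.3323

Answer: 2.3323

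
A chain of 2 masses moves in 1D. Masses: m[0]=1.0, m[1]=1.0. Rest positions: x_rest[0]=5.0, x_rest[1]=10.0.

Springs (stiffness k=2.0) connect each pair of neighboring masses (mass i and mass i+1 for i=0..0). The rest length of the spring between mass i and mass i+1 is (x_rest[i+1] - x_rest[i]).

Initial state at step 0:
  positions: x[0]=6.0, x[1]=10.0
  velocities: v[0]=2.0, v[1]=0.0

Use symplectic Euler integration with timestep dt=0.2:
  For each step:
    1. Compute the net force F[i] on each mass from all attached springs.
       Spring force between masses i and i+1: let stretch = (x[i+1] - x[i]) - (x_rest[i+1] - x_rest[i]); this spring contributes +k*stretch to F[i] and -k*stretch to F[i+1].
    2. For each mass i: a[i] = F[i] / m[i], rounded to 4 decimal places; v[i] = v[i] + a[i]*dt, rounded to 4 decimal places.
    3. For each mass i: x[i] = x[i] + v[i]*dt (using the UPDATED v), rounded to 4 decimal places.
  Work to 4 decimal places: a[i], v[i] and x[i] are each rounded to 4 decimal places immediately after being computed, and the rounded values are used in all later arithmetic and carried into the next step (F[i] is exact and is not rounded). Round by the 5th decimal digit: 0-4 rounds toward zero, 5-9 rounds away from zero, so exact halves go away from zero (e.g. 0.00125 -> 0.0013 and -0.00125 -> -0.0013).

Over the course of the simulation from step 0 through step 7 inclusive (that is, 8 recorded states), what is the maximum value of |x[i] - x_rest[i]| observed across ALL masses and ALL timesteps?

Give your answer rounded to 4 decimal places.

Step 0: x=[6.0000 10.0000] v=[2.0000 0.0000]
Step 1: x=[6.3200 10.0800] v=[1.6000 0.4000]
Step 2: x=[6.5408 10.2592] v=[1.1040 0.8960]
Step 3: x=[6.6591 10.5409] v=[0.5914 1.4086]
Step 4: x=[6.6879 10.9121] v=[0.1441 1.8559]
Step 5: x=[6.6547 11.3453] v=[-0.1662 2.1662]
Step 6: x=[6.5967 11.8033] v=[-0.2900 2.2900]
Step 7: x=[6.5552 12.2448] v=[-0.2074 2.2074]
Max displacement = 2.2448

Answer: 2.2448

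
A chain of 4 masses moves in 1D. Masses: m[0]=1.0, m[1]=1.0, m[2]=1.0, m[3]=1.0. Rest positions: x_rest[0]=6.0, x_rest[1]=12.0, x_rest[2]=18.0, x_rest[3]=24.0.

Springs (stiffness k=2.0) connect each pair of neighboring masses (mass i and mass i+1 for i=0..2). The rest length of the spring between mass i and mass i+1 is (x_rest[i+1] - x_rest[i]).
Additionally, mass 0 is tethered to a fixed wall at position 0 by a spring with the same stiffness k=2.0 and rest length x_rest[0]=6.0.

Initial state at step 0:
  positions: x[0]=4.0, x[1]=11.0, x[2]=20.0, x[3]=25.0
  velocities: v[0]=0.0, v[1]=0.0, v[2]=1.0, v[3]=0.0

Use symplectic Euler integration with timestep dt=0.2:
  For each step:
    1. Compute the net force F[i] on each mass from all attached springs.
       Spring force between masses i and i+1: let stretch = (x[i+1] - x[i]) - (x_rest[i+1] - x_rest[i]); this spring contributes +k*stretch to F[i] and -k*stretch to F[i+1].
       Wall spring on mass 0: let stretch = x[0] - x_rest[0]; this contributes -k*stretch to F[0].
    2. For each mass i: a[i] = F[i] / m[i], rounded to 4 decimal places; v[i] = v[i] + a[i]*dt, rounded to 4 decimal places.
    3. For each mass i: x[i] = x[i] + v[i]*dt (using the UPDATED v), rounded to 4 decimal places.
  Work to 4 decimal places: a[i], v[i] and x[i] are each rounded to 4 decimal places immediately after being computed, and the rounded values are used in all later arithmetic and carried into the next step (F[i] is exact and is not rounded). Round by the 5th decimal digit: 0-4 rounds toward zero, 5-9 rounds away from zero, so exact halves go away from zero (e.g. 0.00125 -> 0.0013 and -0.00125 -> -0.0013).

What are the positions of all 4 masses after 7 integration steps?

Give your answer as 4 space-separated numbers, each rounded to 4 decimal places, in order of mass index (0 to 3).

Answer: 7.9732 13.3097 17.4313 25.1446

Derivation:
Step 0: x=[4.0000 11.0000 20.0000 25.0000] v=[0.0000 0.0000 1.0000 0.0000]
Step 1: x=[4.2400 11.1600 19.8800 25.0800] v=[1.2000 0.8000 -0.6000 0.4000]
Step 2: x=[4.6944 11.4640 19.4784 25.2240] v=[2.2720 1.5200 -2.0080 0.7200]
Step 3: x=[5.3148 11.8676 18.8953 25.3884] v=[3.1021 2.0179 -2.9155 0.8218]
Step 4: x=[6.0343 12.3092 18.2694 25.5133] v=[3.5973 2.2079 -3.1293 0.6246]
Step 5: x=[6.7730 12.7256 17.7462 25.5387] v=[3.6935 2.0820 -2.6158 0.1270]
Step 6: x=[7.4461 13.0674 17.4448 25.4207] v=[3.3653 1.7092 -1.5070 -0.5900]
Step 7: x=[7.9732 13.3097 17.4313 25.1446] v=[2.6354 1.2116 -0.0676 -1.3804]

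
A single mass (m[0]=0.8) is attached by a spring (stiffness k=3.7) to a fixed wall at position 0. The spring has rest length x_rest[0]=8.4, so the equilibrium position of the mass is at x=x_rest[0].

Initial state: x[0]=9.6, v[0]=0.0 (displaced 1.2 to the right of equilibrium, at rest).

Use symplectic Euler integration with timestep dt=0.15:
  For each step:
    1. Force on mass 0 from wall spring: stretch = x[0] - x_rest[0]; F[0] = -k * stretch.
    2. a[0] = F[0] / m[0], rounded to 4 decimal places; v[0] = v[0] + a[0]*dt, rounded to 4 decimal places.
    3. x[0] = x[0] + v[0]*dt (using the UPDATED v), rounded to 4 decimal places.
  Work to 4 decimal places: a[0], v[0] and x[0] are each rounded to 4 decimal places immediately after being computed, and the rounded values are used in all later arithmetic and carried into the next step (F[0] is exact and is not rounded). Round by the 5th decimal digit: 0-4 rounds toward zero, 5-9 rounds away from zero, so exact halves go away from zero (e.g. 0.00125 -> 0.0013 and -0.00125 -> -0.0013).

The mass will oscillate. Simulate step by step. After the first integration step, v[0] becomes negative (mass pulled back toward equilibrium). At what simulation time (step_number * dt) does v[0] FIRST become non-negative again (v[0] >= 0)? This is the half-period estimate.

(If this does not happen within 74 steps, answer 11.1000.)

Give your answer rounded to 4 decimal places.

Step 0: x=[9.6000] v=[0.0000]
Step 1: x=[9.4751] v=[-0.8325]
Step 2: x=[9.2384] v=[-1.5783]
Step 3: x=[8.9144] v=[-2.1599]
Step 4: x=[8.5369] v=[-2.5168]
Step 5: x=[8.1451] v=[-2.6118]
Step 6: x=[7.7799] v=[-2.4350]
Step 7: x=[7.4792] v=[-2.0048]
Step 8: x=[7.2743] v=[-1.3660]
Step 9: x=[7.1866] v=[-0.5850]
Step 10: x=[7.2251] v=[0.2568]
First v>=0 after going negative at step 10, time=1.5000

Answer: 1.5000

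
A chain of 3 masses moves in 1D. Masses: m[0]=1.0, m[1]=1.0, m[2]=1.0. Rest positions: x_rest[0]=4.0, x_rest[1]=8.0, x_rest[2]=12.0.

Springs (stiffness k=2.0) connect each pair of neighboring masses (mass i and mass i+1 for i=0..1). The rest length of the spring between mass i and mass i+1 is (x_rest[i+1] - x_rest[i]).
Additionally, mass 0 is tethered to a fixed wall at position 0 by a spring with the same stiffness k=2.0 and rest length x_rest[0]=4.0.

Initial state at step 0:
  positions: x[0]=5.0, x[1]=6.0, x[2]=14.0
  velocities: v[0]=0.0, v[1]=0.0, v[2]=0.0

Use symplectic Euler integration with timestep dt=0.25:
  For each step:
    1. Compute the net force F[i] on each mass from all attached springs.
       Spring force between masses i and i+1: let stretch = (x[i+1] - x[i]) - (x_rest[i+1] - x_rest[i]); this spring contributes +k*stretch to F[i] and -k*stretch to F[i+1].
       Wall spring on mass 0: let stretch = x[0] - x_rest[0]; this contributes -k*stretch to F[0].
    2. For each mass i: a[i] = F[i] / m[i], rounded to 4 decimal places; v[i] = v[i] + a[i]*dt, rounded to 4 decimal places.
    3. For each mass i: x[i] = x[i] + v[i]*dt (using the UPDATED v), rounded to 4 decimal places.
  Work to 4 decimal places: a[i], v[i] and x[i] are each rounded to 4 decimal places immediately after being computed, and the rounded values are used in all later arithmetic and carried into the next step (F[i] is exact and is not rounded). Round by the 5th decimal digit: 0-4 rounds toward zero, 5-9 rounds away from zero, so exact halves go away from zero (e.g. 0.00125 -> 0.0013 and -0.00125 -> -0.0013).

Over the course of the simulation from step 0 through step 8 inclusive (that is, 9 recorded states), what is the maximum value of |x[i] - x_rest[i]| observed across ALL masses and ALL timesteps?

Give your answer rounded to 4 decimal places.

Step 0: x=[5.0000 6.0000 14.0000] v=[0.0000 0.0000 0.0000]
Step 1: x=[4.5000 6.8750 13.5000] v=[-2.0000 3.5000 -2.0000]
Step 2: x=[3.7344 8.2813 12.6719] v=[-3.0625 5.6250 -3.3125]
Step 3: x=[3.0703 9.6680 11.7950] v=[-2.6563 5.5469 -3.5078]
Step 4: x=[2.8472 10.4959 11.1522] v=[-0.8926 3.3116 -2.5713]
Step 5: x=[3.2243 10.4498 10.9273] v=[1.5082 -0.1846 -0.8995]
Step 6: x=[4.1015 9.5602 11.1428] v=[3.5088 -3.5586 0.8618]
Step 7: x=[5.1484 8.1860 11.6604] v=[4.1874 -5.4967 2.0705]
Step 8: x=[5.9314 6.8664 12.2437] v=[3.1320 -5.2783 2.3333]
Max displacement = 2.4959

Answer: 2.4959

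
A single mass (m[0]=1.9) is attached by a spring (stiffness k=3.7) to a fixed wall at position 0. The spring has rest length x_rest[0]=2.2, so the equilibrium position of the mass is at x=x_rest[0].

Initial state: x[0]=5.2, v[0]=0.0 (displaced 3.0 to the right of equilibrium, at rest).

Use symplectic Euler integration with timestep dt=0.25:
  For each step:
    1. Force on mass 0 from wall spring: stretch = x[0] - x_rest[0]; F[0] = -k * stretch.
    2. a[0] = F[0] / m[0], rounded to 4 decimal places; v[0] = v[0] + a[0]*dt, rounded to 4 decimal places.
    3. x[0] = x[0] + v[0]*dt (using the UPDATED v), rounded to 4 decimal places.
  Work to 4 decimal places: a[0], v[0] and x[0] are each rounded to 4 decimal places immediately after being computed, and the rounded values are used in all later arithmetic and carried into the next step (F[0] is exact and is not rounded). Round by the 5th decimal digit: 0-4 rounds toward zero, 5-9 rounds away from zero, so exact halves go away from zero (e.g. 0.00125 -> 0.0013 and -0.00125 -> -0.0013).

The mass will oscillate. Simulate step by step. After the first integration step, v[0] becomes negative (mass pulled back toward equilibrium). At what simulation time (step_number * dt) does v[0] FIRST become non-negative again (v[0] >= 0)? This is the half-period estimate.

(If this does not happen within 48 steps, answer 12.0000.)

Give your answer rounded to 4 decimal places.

Step 0: x=[5.2000] v=[0.0000]
Step 1: x=[4.8349] v=[-1.4605]
Step 2: x=[4.1491] v=[-2.7433]
Step 3: x=[3.2261] v=[-3.6922]
Step 4: x=[2.1782] v=[-4.1918]
Step 5: x=[1.1329] v=[-4.1812]
Step 6: x=[0.2175] v=[-3.6617]
Step 7: x=[-0.4566] v=[-2.6965]
Step 8: x=[-0.8074] v=[-1.4032]
Step 9: x=[-0.7922] v=[0.0609]
First v>=0 after going negative at step 9, time=2.2500

Answer: 2.2500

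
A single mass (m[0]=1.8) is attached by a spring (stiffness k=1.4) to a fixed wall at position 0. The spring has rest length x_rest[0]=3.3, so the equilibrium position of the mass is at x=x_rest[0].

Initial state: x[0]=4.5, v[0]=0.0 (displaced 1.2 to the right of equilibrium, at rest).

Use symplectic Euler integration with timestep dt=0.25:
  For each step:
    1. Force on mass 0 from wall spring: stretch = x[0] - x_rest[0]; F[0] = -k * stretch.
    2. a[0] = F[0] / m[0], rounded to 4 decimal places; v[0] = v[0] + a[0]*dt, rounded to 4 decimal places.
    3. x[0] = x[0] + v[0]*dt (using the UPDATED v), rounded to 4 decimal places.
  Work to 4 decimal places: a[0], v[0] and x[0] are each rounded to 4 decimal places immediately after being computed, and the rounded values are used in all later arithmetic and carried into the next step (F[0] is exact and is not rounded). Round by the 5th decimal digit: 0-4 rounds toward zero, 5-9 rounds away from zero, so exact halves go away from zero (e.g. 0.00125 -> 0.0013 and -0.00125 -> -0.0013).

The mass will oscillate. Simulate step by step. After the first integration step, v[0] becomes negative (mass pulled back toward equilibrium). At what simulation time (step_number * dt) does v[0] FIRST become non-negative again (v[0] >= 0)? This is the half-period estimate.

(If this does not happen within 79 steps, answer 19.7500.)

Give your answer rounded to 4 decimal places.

Step 0: x=[4.5000] v=[0.0000]
Step 1: x=[4.4417] v=[-0.2333]
Step 2: x=[4.3279] v=[-0.4553]
Step 3: x=[4.1641] v=[-0.6552]
Step 4: x=[3.9583] v=[-0.8232]
Step 5: x=[3.7205] v=[-0.9512]
Step 6: x=[3.4623] v=[-1.0330]
Step 7: x=[3.1962] v=[-1.0646]
Step 8: x=[2.9351] v=[-1.0444]
Step 9: x=[2.6917] v=[-0.9735]
Step 10: x=[2.4779] v=[-0.8552]
Step 11: x=[2.3041] v=[-0.6954]
Step 12: x=[2.1787] v=[-0.5018]
Step 13: x=[2.1078] v=[-0.2838]
Step 14: x=[2.0948] v=[-0.0520]
Step 15: x=[2.1404] v=[0.1824]
First v>=0 after going negative at step 15, time=3.7500

Answer: 3.7500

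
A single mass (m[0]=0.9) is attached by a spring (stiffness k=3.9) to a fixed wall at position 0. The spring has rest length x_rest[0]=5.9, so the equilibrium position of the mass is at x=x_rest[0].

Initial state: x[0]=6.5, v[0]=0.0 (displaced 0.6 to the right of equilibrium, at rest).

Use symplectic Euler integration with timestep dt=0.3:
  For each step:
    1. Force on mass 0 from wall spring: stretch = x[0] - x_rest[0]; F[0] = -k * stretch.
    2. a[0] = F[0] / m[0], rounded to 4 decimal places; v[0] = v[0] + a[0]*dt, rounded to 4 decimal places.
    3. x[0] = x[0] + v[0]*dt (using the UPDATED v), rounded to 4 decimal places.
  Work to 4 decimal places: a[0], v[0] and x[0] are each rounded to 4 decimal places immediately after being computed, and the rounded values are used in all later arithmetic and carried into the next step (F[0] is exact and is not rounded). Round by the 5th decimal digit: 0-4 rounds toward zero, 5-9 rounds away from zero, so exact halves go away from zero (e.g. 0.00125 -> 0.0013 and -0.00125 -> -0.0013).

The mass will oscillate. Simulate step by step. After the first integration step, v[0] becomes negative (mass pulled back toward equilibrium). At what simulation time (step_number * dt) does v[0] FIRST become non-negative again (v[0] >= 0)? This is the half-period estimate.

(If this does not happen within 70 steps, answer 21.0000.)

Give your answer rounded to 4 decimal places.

Answer: 1.5000

Derivation:
Step 0: x=[6.5000] v=[0.0000]
Step 1: x=[6.2660] v=[-0.7800]
Step 2: x=[5.8893] v=[-1.2558]
Step 3: x=[5.5167] v=[-1.2419]
Step 4: x=[5.2936] v=[-0.7436]
Step 5: x=[5.3070] v=[0.0447]
First v>=0 after going negative at step 5, time=1.5000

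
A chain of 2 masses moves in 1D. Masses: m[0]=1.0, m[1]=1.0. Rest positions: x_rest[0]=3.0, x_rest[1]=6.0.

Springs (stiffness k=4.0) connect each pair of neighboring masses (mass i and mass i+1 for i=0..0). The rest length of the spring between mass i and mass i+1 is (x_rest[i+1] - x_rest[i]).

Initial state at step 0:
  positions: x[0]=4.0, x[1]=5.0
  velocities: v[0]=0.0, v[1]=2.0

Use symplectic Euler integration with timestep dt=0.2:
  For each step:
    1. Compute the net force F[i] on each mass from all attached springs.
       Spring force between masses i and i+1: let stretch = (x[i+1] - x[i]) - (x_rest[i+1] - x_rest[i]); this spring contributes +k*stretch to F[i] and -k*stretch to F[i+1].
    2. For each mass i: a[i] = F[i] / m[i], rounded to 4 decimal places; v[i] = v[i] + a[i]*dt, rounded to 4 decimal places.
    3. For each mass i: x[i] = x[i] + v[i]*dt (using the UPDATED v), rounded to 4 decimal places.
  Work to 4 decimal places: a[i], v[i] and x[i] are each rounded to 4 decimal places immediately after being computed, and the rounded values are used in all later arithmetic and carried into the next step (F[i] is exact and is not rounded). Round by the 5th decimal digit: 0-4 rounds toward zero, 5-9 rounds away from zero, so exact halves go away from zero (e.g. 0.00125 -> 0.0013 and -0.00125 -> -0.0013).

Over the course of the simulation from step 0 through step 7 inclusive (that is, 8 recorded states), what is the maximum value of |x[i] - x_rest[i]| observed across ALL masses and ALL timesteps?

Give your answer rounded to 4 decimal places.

Step 0: x=[4.0000 5.0000] v=[0.0000 2.0000]
Step 1: x=[3.6800 5.7200] v=[-1.6000 3.6000]
Step 2: x=[3.2064 6.5936] v=[-2.3680 4.3680]
Step 3: x=[2.7948 7.4052] v=[-2.0582 4.0582]
Step 4: x=[2.6408 7.9592] v=[-0.7699 2.7699]
Step 5: x=[2.8578 8.1422] v=[1.0848 0.9152]
Step 6: x=[3.4403 7.9597] v=[2.9123 -0.9123]
Step 7: x=[4.2659 7.5341] v=[4.1278 -2.1278]
Max displacement = 2.1422

Answer: 2.1422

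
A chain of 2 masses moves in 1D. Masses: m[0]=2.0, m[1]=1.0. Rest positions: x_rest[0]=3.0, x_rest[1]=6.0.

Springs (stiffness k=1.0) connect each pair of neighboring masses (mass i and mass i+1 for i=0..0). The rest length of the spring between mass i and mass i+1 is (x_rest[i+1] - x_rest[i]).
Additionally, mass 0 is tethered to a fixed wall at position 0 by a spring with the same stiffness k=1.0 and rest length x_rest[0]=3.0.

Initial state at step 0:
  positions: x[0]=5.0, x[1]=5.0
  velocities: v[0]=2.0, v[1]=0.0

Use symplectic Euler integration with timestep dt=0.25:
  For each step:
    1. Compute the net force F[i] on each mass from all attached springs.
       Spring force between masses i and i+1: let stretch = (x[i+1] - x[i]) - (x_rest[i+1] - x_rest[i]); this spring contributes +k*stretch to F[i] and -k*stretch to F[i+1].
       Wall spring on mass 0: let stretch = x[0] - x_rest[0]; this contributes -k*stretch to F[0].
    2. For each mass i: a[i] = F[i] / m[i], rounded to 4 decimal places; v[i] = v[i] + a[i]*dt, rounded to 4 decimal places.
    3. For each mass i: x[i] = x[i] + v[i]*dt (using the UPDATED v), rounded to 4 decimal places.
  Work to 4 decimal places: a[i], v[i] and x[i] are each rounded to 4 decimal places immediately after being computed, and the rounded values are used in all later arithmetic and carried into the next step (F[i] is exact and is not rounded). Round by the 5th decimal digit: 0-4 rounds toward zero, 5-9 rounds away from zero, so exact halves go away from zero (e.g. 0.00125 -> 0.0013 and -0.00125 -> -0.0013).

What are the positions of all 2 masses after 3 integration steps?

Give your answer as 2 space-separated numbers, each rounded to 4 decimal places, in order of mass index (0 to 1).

Step 0: x=[5.0000 5.0000] v=[2.0000 0.0000]
Step 1: x=[5.3438 5.1875] v=[1.3750 0.7500]
Step 2: x=[5.5157 5.5723] v=[0.6875 1.5391]
Step 3: x=[5.5170 6.1411] v=[0.0051 2.2750]

Answer: 5.5170 6.1411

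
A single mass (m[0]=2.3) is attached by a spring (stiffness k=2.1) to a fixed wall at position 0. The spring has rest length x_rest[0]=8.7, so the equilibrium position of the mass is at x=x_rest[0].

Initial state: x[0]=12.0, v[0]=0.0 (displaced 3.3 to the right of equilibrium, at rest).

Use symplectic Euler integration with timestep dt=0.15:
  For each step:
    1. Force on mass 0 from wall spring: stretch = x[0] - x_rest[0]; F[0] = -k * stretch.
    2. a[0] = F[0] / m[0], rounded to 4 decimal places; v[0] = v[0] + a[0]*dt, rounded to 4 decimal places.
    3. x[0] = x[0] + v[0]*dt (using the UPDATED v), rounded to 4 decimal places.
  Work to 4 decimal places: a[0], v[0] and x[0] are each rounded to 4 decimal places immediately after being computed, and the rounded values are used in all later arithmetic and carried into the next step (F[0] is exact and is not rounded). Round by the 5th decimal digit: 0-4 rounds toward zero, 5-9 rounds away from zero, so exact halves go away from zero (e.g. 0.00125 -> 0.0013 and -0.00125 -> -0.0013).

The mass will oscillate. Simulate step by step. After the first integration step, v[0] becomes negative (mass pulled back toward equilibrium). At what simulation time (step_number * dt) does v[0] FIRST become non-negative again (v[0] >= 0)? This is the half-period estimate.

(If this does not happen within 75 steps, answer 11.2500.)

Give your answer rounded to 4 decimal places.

Step 0: x=[12.0000] v=[0.0000]
Step 1: x=[11.9322] v=[-0.4520]
Step 2: x=[11.7980] v=[-0.8947]
Step 3: x=[11.6002] v=[-1.3190]
Step 4: x=[11.3428] v=[-1.7162]
Step 5: x=[11.0311] v=[-2.0782]
Step 6: x=[10.6715] v=[-2.3975]
Step 7: x=[10.2714] v=[-2.6675]
Step 8: x=[9.8390] v=[-2.8827]
Step 9: x=[9.3832] v=[-3.0387]
Step 10: x=[8.9134] v=[-3.1323]
Step 11: x=[8.4392] v=[-3.1615]
Step 12: x=[7.9703] v=[-3.1258]
Step 13: x=[7.5164] v=[-3.0259]
Step 14: x=[7.0868] v=[-2.8638]
Step 15: x=[6.6904] v=[-2.6429]
Step 16: x=[6.3352] v=[-2.3677]
Step 17: x=[6.0286] v=[-2.0438]
Step 18: x=[5.7769] v=[-1.6779]
Step 19: x=[5.5853] v=[-1.2776]
Step 20: x=[5.4577] v=[-0.8510]
Step 21: x=[5.3967] v=[-0.4069]
Step 22: x=[5.4035] v=[0.0455]
First v>=0 after going negative at step 22, time=3.3000

Answer: 3.3000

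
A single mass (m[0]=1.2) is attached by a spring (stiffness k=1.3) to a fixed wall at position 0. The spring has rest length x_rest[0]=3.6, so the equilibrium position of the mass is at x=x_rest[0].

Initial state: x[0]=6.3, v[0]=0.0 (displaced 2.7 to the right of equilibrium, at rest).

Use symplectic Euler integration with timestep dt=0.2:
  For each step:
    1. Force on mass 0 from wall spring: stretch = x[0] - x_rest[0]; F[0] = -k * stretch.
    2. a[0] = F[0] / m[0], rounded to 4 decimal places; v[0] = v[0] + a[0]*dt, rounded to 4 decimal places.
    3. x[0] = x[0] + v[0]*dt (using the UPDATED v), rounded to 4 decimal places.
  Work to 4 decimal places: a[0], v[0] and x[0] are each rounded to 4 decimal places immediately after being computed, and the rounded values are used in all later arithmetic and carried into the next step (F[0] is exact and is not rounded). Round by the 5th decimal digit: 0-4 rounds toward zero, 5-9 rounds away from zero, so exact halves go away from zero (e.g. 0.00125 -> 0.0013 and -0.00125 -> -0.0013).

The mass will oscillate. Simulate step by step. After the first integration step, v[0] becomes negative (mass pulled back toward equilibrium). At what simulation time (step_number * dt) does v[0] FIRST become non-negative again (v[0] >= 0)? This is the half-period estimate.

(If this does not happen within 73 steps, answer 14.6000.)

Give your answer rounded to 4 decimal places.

Step 0: x=[6.3000] v=[0.0000]
Step 1: x=[6.1830] v=[-0.5850]
Step 2: x=[5.9541] v=[-1.1447]
Step 3: x=[5.6231] v=[-1.6548]
Step 4: x=[5.2045] v=[-2.0931]
Step 5: x=[4.7164] v=[-2.4407]
Step 6: x=[4.1799] v=[-2.6826]
Step 7: x=[3.6183] v=[-2.8082]
Step 8: x=[3.0559] v=[-2.8122]
Step 9: x=[2.5170] v=[-2.6943]
Step 10: x=[2.0251] v=[-2.4596]
Step 11: x=[1.6014] v=[-2.1184]
Step 12: x=[1.2643] v=[-1.6854]
Step 13: x=[1.0284] v=[-1.1793]
Step 14: x=[0.9040] v=[-0.6221]
Step 15: x=[0.8964] v=[-0.0380]
Step 16: x=[1.0060] v=[0.5478]
First v>=0 after going negative at step 16, time=3.2000

Answer: 3.2000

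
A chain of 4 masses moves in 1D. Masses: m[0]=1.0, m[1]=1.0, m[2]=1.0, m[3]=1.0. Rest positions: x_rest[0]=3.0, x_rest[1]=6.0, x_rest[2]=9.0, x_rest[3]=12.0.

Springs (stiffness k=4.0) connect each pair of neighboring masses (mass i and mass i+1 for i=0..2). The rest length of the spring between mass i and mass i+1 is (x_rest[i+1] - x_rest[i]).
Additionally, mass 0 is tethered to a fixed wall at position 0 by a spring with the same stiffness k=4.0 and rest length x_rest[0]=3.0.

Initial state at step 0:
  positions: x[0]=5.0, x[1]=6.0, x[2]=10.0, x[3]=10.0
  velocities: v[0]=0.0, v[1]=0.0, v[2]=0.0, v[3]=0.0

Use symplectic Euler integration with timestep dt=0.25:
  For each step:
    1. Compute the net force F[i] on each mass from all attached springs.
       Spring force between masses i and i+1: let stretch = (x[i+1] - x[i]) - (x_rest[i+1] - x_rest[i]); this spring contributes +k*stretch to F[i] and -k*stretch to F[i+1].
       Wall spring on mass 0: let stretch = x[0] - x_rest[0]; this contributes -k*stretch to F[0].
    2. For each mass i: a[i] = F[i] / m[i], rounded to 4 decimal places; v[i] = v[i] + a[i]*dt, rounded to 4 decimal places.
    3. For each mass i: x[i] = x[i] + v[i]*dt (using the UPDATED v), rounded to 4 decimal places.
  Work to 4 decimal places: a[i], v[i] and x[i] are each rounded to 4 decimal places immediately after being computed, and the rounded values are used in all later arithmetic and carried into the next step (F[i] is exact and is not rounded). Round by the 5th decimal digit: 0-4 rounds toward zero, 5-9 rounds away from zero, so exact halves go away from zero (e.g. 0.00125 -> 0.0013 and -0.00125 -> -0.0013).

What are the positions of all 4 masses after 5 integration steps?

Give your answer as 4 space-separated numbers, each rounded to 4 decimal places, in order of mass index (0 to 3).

Answer: 2.2764 3.7608 9.6435 12.9004

Derivation:
Step 0: x=[5.0000 6.0000 10.0000 10.0000] v=[0.0000 0.0000 0.0000 0.0000]
Step 1: x=[4.0000 6.7500 9.0000 10.7500] v=[-4.0000 3.0000 -4.0000 3.0000]
Step 2: x=[2.6875 7.3750 7.8750 11.8125] v=[-5.2500 2.5000 -4.5000 4.2500]
Step 3: x=[1.8750 6.9531 7.6094 12.6406] v=[-3.2500 -1.6875 -1.0625 3.3125]
Step 4: x=[1.8633 5.4258 8.4375 12.9609] v=[-0.0469 -6.1093 3.3124 1.2813]
Step 5: x=[2.2764 3.7608 9.6435 12.9004] v=[1.6523 -6.6601 4.8241 -0.2421]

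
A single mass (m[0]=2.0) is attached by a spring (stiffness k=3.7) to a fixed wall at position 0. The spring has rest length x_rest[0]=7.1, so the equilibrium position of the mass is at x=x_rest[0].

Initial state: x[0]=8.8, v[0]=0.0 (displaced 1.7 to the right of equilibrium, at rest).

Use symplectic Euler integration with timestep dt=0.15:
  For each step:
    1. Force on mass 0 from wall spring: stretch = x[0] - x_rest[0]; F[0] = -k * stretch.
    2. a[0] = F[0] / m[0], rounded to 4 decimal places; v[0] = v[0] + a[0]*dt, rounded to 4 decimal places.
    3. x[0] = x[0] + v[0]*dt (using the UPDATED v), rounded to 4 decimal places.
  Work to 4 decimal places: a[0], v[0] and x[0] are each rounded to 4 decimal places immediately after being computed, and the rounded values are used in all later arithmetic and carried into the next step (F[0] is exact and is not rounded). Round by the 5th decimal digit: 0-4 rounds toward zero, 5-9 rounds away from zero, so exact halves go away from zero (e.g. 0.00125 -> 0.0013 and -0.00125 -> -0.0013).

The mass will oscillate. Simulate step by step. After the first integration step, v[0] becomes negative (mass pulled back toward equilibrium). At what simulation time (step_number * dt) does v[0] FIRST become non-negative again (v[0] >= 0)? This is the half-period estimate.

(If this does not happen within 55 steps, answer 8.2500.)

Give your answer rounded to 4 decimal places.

Answer: 2.4000

Derivation:
Step 0: x=[8.8000] v=[0.0000]
Step 1: x=[8.7292] v=[-0.4718]
Step 2: x=[8.5906] v=[-0.9239]
Step 3: x=[8.3900] v=[-1.3375]
Step 4: x=[8.1357] v=[-1.6955]
Step 5: x=[7.8383] v=[-1.9829]
Step 6: x=[7.5101] v=[-2.1878]
Step 7: x=[7.1649] v=[-2.3016]
Step 8: x=[6.8170] v=[-2.3196]
Step 9: x=[6.4808] v=[-2.2411]
Step 10: x=[6.1704] v=[-2.0693]
Step 11: x=[5.8987] v=[-1.8113]
Step 12: x=[5.6770] v=[-1.4779]
Step 13: x=[5.5146] v=[-1.0830]
Step 14: x=[5.4181] v=[-0.6431]
Step 15: x=[5.3916] v=[-0.1764]
Step 16: x=[5.4363] v=[0.2977]
First v>=0 after going negative at step 16, time=2.4000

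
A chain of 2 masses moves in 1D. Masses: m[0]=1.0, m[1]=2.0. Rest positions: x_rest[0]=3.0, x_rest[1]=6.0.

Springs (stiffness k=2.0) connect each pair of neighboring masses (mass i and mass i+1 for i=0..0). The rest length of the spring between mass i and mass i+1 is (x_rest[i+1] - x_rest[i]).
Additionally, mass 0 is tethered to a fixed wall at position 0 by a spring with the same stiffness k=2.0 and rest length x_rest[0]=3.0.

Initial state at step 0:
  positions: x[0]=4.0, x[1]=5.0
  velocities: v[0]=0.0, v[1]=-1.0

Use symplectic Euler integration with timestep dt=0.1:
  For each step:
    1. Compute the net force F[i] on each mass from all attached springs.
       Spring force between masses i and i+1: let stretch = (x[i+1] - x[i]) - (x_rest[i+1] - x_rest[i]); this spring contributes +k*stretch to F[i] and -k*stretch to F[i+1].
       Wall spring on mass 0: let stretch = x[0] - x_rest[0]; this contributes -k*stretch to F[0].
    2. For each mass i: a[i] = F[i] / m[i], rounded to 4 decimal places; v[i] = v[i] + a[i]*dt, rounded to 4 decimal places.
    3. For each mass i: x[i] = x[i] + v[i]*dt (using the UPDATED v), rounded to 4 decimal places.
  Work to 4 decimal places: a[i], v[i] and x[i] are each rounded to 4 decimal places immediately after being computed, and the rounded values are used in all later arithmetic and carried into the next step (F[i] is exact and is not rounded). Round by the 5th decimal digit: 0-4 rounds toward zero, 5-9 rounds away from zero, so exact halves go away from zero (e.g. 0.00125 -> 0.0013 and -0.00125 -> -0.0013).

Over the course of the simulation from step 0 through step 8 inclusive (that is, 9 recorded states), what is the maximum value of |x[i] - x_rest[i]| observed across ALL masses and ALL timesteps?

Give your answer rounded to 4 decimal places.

Step 0: x=[4.0000 5.0000] v=[0.0000 -1.0000]
Step 1: x=[3.9400 4.9200] v=[-0.6000 -0.8000]
Step 2: x=[3.8208 4.8602] v=[-1.1920 -0.5980]
Step 3: x=[3.6460 4.8200] v=[-1.7483 -0.4019]
Step 4: x=[3.4217 4.7981] v=[-2.2427 -0.2193]
Step 5: x=[3.1565 4.7924] v=[-2.6518 -0.0569]
Step 6: x=[2.8609 4.8004] v=[-2.9559 0.0795]
Step 7: x=[2.5469 4.8190] v=[-3.1402 0.1856]
Step 8: x=[2.2274 4.8448] v=[-3.1952 0.2584]
Max displacement = 1.2076

Answer: 1.2076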